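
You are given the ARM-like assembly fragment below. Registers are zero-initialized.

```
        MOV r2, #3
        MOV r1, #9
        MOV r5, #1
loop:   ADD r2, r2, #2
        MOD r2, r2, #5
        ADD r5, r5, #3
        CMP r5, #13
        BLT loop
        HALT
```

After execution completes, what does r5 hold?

MOV r2, #3 → r2=3
MOV r1, #9 → r1=9
MOV r5, #1 → r5=1
ADD r2, r2, #2 → r2=3+2=5
MOD r2, r2, #5 → r2=5%5=0
ADD r5, r5, #3 → r5=1+3=4
CMP r5, #13  (cmp 4,13)
BLT loop: taken
ADD r2, r2, #2 → r2=0+2=2
MOD r2, r2, #5 → r2=2%5=2
ADD r5, r5, #3 → r5=4+3=7
CMP r5, #13  (cmp 7,13)
BLT loop: taken
ADD r2, r2, #2 → r2=2+2=4
MOD r2, r2, #5 → r2=4%5=4
ADD r5, r5, #3 → r5=7+3=10
CMP r5, #13  (cmp 10,13)
BLT loop: taken
ADD r2, r2, #2 → r2=4+2=6
MOD r2, r2, #5 → r2=6%5=1
ADD r5, r5, #3 → r5=10+3=13
CMP r5, #13  (cmp 13,13)
BLT loop: not taken
halt.

13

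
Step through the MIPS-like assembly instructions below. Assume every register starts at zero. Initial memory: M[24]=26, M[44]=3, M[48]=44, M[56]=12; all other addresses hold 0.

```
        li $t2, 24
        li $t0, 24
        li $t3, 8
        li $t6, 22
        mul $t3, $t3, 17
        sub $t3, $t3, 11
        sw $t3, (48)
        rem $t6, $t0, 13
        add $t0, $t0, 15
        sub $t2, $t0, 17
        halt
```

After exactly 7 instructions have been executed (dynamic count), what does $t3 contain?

after li $t2, 24: $t2=24
after li $t0, 24: $t0=24
after li $t3, 8: $t3=8
after li $t6, 22: $t6=22
after mul $t3, $t3, 17: $t3=8*17=136
after sub $t3, $t3, 11: $t3=136-11=125
sw $t3, (48) → M[48]=125
After step 7: $t3 = 125.

125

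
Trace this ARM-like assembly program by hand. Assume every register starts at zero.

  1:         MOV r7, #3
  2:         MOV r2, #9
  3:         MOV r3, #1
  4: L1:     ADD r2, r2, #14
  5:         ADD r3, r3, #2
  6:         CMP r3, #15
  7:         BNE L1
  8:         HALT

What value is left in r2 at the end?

107

after MOV r7, #3: r7=3
after MOV r2, #9: r2=9
after MOV r3, #1: r3=1
after ADD r2, r2, #14: r2=9+14=23
after ADD r3, r3, #2: r3=1+2=3
CMP r3, #15  (cmp 3,15)
BNE L1: taken
after ADD r2, r2, #14: r2=23+14=37
after ADD r3, r3, #2: r3=3+2=5
CMP r3, #15  (cmp 5,15)
BNE L1: taken
after ADD r2, r2, #14: r2=37+14=51
after ADD r3, r3, #2: r3=5+2=7
CMP r3, #15  (cmp 7,15)
BNE L1: taken
after ADD r2, r2, #14: r2=51+14=65
after ADD r3, r3, #2: r3=7+2=9
CMP r3, #15  (cmp 9,15)
BNE L1: taken
after ADD r2, r2, #14: r2=65+14=79
after ADD r3, r3, #2: r3=9+2=11
CMP r3, #15  (cmp 11,15)
BNE L1: taken
after ADD r2, r2, #14: r2=79+14=93
after ADD r3, r3, #2: r3=11+2=13
CMP r3, #15  (cmp 13,15)
BNE L1: taken
after ADD r2, r2, #14: r2=93+14=107
after ADD r3, r3, #2: r3=13+2=15
CMP r3, #15  (cmp 15,15)
BNE L1: not taken
halt.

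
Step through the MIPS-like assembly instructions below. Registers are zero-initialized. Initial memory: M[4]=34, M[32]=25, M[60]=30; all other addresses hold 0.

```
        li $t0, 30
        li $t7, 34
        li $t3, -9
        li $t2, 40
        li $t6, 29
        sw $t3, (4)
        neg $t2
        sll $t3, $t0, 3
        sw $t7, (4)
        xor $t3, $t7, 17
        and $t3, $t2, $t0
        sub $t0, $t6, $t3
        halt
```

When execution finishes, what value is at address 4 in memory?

34

$t0=30
$t7=34
$t3=-9
$t2=40
$t6=29
sw $t3, (4) → M[4]=-9
$t2=-(40)=-40
$t3=30<<3=240
sw $t7, (4) → M[4]=34
$t3=34^17=51
$t3=(-40)&30=24
$t0=29-24=5
halt.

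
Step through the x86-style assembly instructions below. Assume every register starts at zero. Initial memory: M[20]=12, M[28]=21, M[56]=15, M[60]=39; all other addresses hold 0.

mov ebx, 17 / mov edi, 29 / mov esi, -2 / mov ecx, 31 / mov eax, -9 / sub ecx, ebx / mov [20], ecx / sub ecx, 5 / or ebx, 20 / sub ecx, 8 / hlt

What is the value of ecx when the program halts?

1

after mov ebx, 17: ebx=17
after mov edi, 29: edi=29
after mov esi, -2: esi=-2
after mov ecx, 31: ecx=31
after mov eax, -9: eax=-9
after sub ecx, ebx: ecx=31-17=14
mov [20], ecx → M[20]=14
after sub ecx, 5: ecx=14-5=9
after or ebx, 20: ebx=17|20=21
after sub ecx, 8: ecx=9-8=1
halt.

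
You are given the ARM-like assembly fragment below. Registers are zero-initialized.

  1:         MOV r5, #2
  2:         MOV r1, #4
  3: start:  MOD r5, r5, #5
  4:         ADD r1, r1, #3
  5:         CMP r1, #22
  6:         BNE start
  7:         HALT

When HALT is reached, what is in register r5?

2

after MOV r5, #2: r5=2
after MOV r1, #4: r1=4
after MOD r5, r5, #5: r5=2%5=2
after ADD r1, r1, #3: r1=4+3=7
CMP r1, #22  (cmp 7,22)
BNE start: taken
after MOD r5, r5, #5: r5=2%5=2
after ADD r1, r1, #3: r1=7+3=10
CMP r1, #22  (cmp 10,22)
BNE start: taken
after MOD r5, r5, #5: r5=2%5=2
after ADD r1, r1, #3: r1=10+3=13
CMP r1, #22  (cmp 13,22)
BNE start: taken
after MOD r5, r5, #5: r5=2%5=2
after ADD r1, r1, #3: r1=13+3=16
CMP r1, #22  (cmp 16,22)
BNE start: taken
after MOD r5, r5, #5: r5=2%5=2
after ADD r1, r1, #3: r1=16+3=19
CMP r1, #22  (cmp 19,22)
BNE start: taken
after MOD r5, r5, #5: r5=2%5=2
after ADD r1, r1, #3: r1=19+3=22
CMP r1, #22  (cmp 22,22)
BNE start: not taken
halt.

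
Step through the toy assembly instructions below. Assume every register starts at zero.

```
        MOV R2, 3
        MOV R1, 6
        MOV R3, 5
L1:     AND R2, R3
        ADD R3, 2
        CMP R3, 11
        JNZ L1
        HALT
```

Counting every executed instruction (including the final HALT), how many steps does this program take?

R2=3
R1=6
R3=5
R2=3&5=1
R3=5+2=7
CMP R3, 11  (cmp 7,11)
JNZ L1: taken
R2=1&7=1
R3=7+2=9
CMP R3, 11  (cmp 9,11)
JNZ L1: taken
R2=1&9=1
R3=9+2=11
CMP R3, 11  (cmp 11,11)
JNZ L1: not taken
halt.
Total executed instructions: 16.

16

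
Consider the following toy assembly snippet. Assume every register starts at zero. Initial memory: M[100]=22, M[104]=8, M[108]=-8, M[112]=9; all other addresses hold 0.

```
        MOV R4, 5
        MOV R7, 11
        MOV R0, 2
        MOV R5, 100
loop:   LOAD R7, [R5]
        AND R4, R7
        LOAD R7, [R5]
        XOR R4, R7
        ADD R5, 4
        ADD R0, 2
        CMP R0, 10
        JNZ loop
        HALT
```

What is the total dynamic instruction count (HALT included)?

R4=5
R7=11
R0=2
R5=100
R7=M[100]=22
R4=5&22=4
R7=M[100]=22
R4=4^22=18
R5=100+4=104
R0=2+2=4
CMP R0, 10  (cmp 4,10)
JNZ loop: taken
R7=M[104]=8
R4=18&8=0
R7=M[104]=8
R4=0^8=8
R5=104+4=108
R0=4+2=6
CMP R0, 10  (cmp 6,10)
JNZ loop: taken
R7=M[108]=-8
R4=8&(-8)=8
R7=M[108]=-8
R4=8^(-8)=-16
R5=108+4=112
R0=6+2=8
CMP R0, 10  (cmp 8,10)
JNZ loop: taken
R7=M[112]=9
R4=(-16)&9=0
R7=M[112]=9
R4=0^9=9
R5=112+4=116
R0=8+2=10
CMP R0, 10  (cmp 10,10)
JNZ loop: not taken
halt.
Total executed instructions: 37.

37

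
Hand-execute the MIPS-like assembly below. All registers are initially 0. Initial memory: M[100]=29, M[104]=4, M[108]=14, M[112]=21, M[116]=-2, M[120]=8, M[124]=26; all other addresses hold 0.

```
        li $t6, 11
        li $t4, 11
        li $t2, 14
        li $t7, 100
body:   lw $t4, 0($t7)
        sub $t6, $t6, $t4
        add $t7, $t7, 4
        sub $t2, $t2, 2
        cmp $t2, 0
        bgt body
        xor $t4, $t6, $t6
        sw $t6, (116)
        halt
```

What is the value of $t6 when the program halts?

$t6=11
$t4=11
$t2=14
$t7=100
$t4=M[100]=29
$t6=11-29=-18
$t7=100+4=104
$t2=14-2=12
cmp $t2, 0  (cmp 12,0)
bgt body: taken
$t4=M[104]=4
$t6=(-18)-4=-22
$t7=104+4=108
$t2=12-2=10
cmp $t2, 0  (cmp 10,0)
bgt body: taken
$t4=M[108]=14
$t6=(-22)-14=-36
$t7=108+4=112
$t2=10-2=8
cmp $t2, 0  (cmp 8,0)
bgt body: taken
$t4=M[112]=21
$t6=(-36)-21=-57
$t7=112+4=116
$t2=8-2=6
cmp $t2, 0  (cmp 6,0)
bgt body: taken
$t4=M[116]=-2
$t6=(-57)-(-2)=-55
$t7=116+4=120
$t2=6-2=4
cmp $t2, 0  (cmp 4,0)
bgt body: taken
$t4=M[120]=8
$t6=(-55)-8=-63
$t7=120+4=124
$t2=4-2=2
cmp $t2, 0  (cmp 2,0)
bgt body: taken
$t4=M[124]=26
$t6=(-63)-26=-89
$t7=124+4=128
$t2=2-2=0
cmp $t2, 0  (cmp 0,0)
bgt body: not taken
$t4=(-89)^(-89)=0
sw $t6, (116) → M[116]=-89
halt.

-89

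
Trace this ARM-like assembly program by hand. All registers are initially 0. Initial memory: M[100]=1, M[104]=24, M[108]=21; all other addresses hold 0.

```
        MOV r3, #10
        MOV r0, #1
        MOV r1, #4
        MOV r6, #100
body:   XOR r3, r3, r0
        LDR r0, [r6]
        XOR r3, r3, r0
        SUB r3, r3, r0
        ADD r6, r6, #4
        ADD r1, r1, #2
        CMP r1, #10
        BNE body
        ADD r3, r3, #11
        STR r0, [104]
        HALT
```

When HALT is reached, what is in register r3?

-21

r3=10
r0=1
r1=4
r6=100
r3=10^1=11
r0=M[100]=1
r3=11^1=10
r3=10-1=9
r6=100+4=104
r1=4+2=6
CMP r1, #10  (cmp 6,10)
BNE body: taken
r3=9^1=8
r0=M[104]=24
r3=8^24=16
r3=16-24=-8
r6=104+4=108
r1=6+2=8
CMP r1, #10  (cmp 8,10)
BNE body: taken
r3=(-8)^24=-32
r0=M[108]=21
r3=(-32)^21=-11
r3=(-11)-21=-32
r6=108+4=112
r1=8+2=10
CMP r1, #10  (cmp 10,10)
BNE body: not taken
r3=(-32)+11=-21
STR r0, [104] → M[104]=21
halt.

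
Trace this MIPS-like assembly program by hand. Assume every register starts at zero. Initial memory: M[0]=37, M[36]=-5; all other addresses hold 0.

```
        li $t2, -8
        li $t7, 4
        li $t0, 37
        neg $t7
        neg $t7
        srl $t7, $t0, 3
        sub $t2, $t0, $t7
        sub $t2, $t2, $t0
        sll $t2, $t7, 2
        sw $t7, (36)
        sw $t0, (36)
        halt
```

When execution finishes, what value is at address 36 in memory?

li $t2, -8 → $t2=-8
li $t7, 4 → $t7=4
li $t0, 37 → $t0=37
neg $t7 → $t7=-(4)=-4
neg $t7 → $t7=-(-4)=4
srl $t7, $t0, 3 → $t7=37>>3=4
sub $t2, $t0, $t7 → $t2=37-4=33
sub $t2, $t2, $t0 → $t2=33-37=-4
sll $t2, $t7, 2 → $t2=4<<2=16
sw $t7, (36) → M[36]=4
sw $t0, (36) → M[36]=37
halt.

37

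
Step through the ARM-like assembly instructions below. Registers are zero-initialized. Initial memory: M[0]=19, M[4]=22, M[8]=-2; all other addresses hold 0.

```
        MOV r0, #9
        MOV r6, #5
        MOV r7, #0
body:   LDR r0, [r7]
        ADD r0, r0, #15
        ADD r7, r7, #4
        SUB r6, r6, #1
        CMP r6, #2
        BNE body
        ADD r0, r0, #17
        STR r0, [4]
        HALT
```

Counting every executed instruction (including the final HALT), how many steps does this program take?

24

after MOV r0, #9: r0=9
after MOV r6, #5: r6=5
after MOV r7, #0: r7=0
after LDR r0, [r7]: r0=M[0]=19
after ADD r0, r0, #15: r0=19+15=34
after ADD r7, r7, #4: r7=0+4=4
after SUB r6, r6, #1: r6=5-1=4
CMP r6, #2  (cmp 4,2)
BNE body: taken
after LDR r0, [r7]: r0=M[4]=22
after ADD r0, r0, #15: r0=22+15=37
after ADD r7, r7, #4: r7=4+4=8
after SUB r6, r6, #1: r6=4-1=3
CMP r6, #2  (cmp 3,2)
BNE body: taken
after LDR r0, [r7]: r0=M[8]=-2
after ADD r0, r0, #15: r0=(-2)+15=13
after ADD r7, r7, #4: r7=8+4=12
after SUB r6, r6, #1: r6=3-1=2
CMP r6, #2  (cmp 2,2)
BNE body: not taken
after ADD r0, r0, #17: r0=13+17=30
STR r0, [4] → M[4]=30
halt.
Total executed instructions: 24.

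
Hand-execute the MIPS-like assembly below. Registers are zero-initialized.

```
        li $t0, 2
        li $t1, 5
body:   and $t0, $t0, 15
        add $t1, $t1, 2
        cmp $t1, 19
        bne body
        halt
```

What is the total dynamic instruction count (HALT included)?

31

li $t0, 2 → $t0=2
li $t1, 5 → $t1=5
and $t0, $t0, 15 → $t0=2&15=2
add $t1, $t1, 2 → $t1=5+2=7
cmp $t1, 19  (cmp 7,19)
bne body: taken
and $t0, $t0, 15 → $t0=2&15=2
add $t1, $t1, 2 → $t1=7+2=9
cmp $t1, 19  (cmp 9,19)
bne body: taken
and $t0, $t0, 15 → $t0=2&15=2
add $t1, $t1, 2 → $t1=9+2=11
cmp $t1, 19  (cmp 11,19)
bne body: taken
and $t0, $t0, 15 → $t0=2&15=2
add $t1, $t1, 2 → $t1=11+2=13
cmp $t1, 19  (cmp 13,19)
bne body: taken
and $t0, $t0, 15 → $t0=2&15=2
add $t1, $t1, 2 → $t1=13+2=15
cmp $t1, 19  (cmp 15,19)
bne body: taken
and $t0, $t0, 15 → $t0=2&15=2
add $t1, $t1, 2 → $t1=15+2=17
cmp $t1, 19  (cmp 17,19)
bne body: taken
and $t0, $t0, 15 → $t0=2&15=2
add $t1, $t1, 2 → $t1=17+2=19
cmp $t1, 19  (cmp 19,19)
bne body: not taken
halt.
Total executed instructions: 31.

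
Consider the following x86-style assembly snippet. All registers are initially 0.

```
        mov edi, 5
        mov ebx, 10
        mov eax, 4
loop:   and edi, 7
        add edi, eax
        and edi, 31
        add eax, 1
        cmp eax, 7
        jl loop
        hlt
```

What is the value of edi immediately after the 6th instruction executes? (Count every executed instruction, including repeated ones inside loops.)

9

edi=5
ebx=10
eax=4
edi=5&7=5
edi=5+4=9
edi=9&31=9
After step 6: edi = 9.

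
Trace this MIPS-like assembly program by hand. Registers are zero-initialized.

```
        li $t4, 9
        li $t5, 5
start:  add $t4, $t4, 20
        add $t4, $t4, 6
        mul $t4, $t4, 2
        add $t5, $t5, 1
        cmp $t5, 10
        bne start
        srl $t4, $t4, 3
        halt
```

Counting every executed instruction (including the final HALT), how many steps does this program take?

$t4=9
$t5=5
$t4=9+20=29
$t4=29+6=35
$t4=35*2=70
$t5=5+1=6
cmp $t5, 10  (cmp 6,10)
bne start: taken
$t4=70+20=90
$t4=90+6=96
$t4=96*2=192
$t5=6+1=7
cmp $t5, 10  (cmp 7,10)
bne start: taken
$t4=192+20=212
$t4=212+6=218
$t4=218*2=436
$t5=7+1=8
cmp $t5, 10  (cmp 8,10)
bne start: taken
$t4=436+20=456
$t4=456+6=462
$t4=462*2=924
$t5=8+1=9
cmp $t5, 10  (cmp 9,10)
bne start: taken
$t4=924+20=944
$t4=944+6=950
$t4=950*2=1900
$t5=9+1=10
cmp $t5, 10  (cmp 10,10)
bne start: not taken
$t4=1900>>3=237
halt.
Total executed instructions: 34.

34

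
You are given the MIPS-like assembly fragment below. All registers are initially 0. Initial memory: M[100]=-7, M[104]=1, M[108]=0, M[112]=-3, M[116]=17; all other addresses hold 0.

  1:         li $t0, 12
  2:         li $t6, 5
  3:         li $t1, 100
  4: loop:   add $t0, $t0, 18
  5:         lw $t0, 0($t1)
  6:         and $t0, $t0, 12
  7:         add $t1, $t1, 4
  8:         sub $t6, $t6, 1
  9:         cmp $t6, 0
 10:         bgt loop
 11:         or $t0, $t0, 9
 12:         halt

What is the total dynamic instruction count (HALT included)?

$t0=12
$t6=5
$t1=100
$t0=12+18=30
$t0=M[100]=-7
$t0=(-7)&12=8
$t1=100+4=104
$t6=5-1=4
cmp $t6, 0  (cmp 4,0)
bgt loop: taken
$t0=8+18=26
$t0=M[104]=1
$t0=1&12=0
$t1=104+4=108
$t6=4-1=3
cmp $t6, 0  (cmp 3,0)
bgt loop: taken
$t0=0+18=18
$t0=M[108]=0
$t0=0&12=0
$t1=108+4=112
$t6=3-1=2
cmp $t6, 0  (cmp 2,0)
bgt loop: taken
$t0=0+18=18
$t0=M[112]=-3
$t0=(-3)&12=12
$t1=112+4=116
$t6=2-1=1
cmp $t6, 0  (cmp 1,0)
bgt loop: taken
$t0=12+18=30
$t0=M[116]=17
$t0=17&12=0
$t1=116+4=120
$t6=1-1=0
cmp $t6, 0  (cmp 0,0)
bgt loop: not taken
$t0=0|9=9
halt.
Total executed instructions: 40.

40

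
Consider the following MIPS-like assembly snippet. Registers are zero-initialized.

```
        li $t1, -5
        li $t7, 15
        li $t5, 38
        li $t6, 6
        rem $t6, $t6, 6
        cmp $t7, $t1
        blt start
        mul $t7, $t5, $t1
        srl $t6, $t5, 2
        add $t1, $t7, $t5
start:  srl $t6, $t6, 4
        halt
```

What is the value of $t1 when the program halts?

li $t1, -5 → $t1=-5
li $t7, 15 → $t7=15
li $t5, 38 → $t5=38
li $t6, 6 → $t6=6
rem $t6, $t6, 6 → $t6=6%6=0
cmp $t7, $t1  (cmp 15,-5)
blt start: not taken
mul $t7, $t5, $t1 → $t7=38*(-5)=-190
srl $t6, $t5, 2 → $t6=38>>2=9
add $t1, $t7, $t5 → $t1=(-190)+38=-152
srl $t6, $t6, 4 → $t6=9>>4=0
halt.

-152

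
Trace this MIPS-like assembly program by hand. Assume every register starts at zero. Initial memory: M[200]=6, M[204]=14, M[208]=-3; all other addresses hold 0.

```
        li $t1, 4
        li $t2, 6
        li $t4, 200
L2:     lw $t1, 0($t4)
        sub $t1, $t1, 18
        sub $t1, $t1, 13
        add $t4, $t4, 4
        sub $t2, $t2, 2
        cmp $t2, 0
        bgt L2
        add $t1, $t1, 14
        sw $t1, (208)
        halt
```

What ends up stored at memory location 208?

-20

$t1=4
$t2=6
$t4=200
$t1=M[200]=6
$t1=6-18=-12
$t1=(-12)-13=-25
$t4=200+4=204
$t2=6-2=4
cmp $t2, 0  (cmp 4,0)
bgt L2: taken
$t1=M[204]=14
$t1=14-18=-4
$t1=(-4)-13=-17
$t4=204+4=208
$t2=4-2=2
cmp $t2, 0  (cmp 2,0)
bgt L2: taken
$t1=M[208]=-3
$t1=(-3)-18=-21
$t1=(-21)-13=-34
$t4=208+4=212
$t2=2-2=0
cmp $t2, 0  (cmp 0,0)
bgt L2: not taken
$t1=(-34)+14=-20
sw $t1, (208) → M[208]=-20
halt.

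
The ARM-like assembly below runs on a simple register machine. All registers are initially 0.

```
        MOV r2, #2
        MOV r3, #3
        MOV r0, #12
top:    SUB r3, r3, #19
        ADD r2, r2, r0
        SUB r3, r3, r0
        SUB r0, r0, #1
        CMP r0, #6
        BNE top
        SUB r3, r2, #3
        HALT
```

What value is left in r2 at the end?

59

r2=2
r3=3
r0=12
r3=3-19=-16
r2=2+12=14
r3=(-16)-12=-28
r0=12-1=11
CMP r0, #6  (cmp 11,6)
BNE top: taken
r3=(-28)-19=-47
r2=14+11=25
r3=(-47)-11=-58
r0=11-1=10
CMP r0, #6  (cmp 10,6)
BNE top: taken
r3=(-58)-19=-77
r2=25+10=35
r3=(-77)-10=-87
r0=10-1=9
CMP r0, #6  (cmp 9,6)
BNE top: taken
r3=(-87)-19=-106
r2=35+9=44
r3=(-106)-9=-115
r0=9-1=8
CMP r0, #6  (cmp 8,6)
BNE top: taken
r3=(-115)-19=-134
r2=44+8=52
r3=(-134)-8=-142
r0=8-1=7
CMP r0, #6  (cmp 7,6)
BNE top: taken
r3=(-142)-19=-161
r2=52+7=59
r3=(-161)-7=-168
r0=7-1=6
CMP r0, #6  (cmp 6,6)
BNE top: not taken
r3=59-3=56
halt.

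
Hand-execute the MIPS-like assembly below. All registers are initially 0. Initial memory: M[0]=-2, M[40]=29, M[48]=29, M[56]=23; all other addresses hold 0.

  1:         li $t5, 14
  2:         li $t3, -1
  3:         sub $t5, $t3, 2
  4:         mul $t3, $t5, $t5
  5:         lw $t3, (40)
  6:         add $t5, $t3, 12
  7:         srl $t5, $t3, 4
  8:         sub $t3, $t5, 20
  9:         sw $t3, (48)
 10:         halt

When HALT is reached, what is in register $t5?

1

li $t5, 14 → $t5=14
li $t3, -1 → $t3=-1
sub $t5, $t3, 2 → $t5=(-1)-2=-3
mul $t3, $t5, $t5 → $t3=(-3)*(-3)=9
lw $t3, (40) → $t3=M[40]=29
add $t5, $t3, 12 → $t5=29+12=41
srl $t5, $t3, 4 → $t5=29>>4=1
sub $t3, $t5, 20 → $t3=1-20=-19
sw $t3, (48) → M[48]=-19
halt.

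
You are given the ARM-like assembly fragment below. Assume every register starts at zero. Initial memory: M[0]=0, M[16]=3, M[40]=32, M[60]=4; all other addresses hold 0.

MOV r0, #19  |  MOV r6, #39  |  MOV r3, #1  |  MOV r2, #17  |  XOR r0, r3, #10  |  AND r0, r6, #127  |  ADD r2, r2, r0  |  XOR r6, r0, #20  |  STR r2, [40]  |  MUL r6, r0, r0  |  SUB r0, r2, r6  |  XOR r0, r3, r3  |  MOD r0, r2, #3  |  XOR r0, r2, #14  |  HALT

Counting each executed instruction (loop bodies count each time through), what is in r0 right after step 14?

54

after MOV r0, #19: r0=19
after MOV r6, #39: r6=39
after MOV r3, #1: r3=1
after MOV r2, #17: r2=17
after XOR r0, r3, #10: r0=1^10=11
after AND r0, r6, #127: r0=39&127=39
after ADD r2, r2, r0: r2=17+39=56
after XOR r6, r0, #20: r6=39^20=51
STR r2, [40] → M[40]=56
after MUL r6, r0, r0: r6=39*39=1521
after SUB r0, r2, r6: r0=56-1521=-1465
after XOR r0, r3, r3: r0=1^1=0
after MOD r0, r2, #3: r0=56%3=2
after XOR r0, r2, #14: r0=56^14=54
After step 14: r0 = 54.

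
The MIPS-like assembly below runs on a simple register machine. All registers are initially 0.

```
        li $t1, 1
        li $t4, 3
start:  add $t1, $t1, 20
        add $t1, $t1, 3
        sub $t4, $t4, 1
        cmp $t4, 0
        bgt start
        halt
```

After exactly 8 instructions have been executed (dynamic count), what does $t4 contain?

2

$t1=1
$t4=3
$t1=1+20=21
$t1=21+3=24
$t4=3-1=2
cmp $t4, 0  (cmp 2,0)
bgt start: taken
$t1=24+20=44
After step 8: $t4 = 2.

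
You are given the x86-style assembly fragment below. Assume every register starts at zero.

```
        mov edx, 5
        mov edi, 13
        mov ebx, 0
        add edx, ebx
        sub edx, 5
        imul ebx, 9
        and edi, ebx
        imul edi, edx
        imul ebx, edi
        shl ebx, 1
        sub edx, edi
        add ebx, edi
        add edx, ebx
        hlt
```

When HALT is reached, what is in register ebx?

0

after mov edx, 5: edx=5
after mov edi, 13: edi=13
after mov ebx, 0: ebx=0
after add edx, ebx: edx=5+0=5
after sub edx, 5: edx=5-5=0
after imul ebx, 9: ebx=0*9=0
after and edi, ebx: edi=13&0=0
after imul edi, edx: edi=0*0=0
after imul ebx, edi: ebx=0*0=0
after shl ebx, 1: ebx=0<<1=0
after sub edx, edi: edx=0-0=0
after add ebx, edi: ebx=0+0=0
after add edx, ebx: edx=0+0=0
halt.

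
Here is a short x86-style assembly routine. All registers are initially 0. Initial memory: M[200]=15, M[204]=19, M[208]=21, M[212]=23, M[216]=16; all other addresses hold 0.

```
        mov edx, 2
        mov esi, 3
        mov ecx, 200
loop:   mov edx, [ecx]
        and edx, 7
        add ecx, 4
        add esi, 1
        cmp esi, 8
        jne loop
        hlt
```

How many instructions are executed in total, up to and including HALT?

34

after mov edx, 2: edx=2
after mov esi, 3: esi=3
after mov ecx, 200: ecx=200
after mov edx, [ecx]: edx=M[200]=15
after and edx, 7: edx=15&7=7
after add ecx, 4: ecx=200+4=204
after add esi, 1: esi=3+1=4
cmp esi, 8  (cmp 4,8)
jne loop: taken
after mov edx, [ecx]: edx=M[204]=19
after and edx, 7: edx=19&7=3
after add ecx, 4: ecx=204+4=208
after add esi, 1: esi=4+1=5
cmp esi, 8  (cmp 5,8)
jne loop: taken
after mov edx, [ecx]: edx=M[208]=21
after and edx, 7: edx=21&7=5
after add ecx, 4: ecx=208+4=212
after add esi, 1: esi=5+1=6
cmp esi, 8  (cmp 6,8)
jne loop: taken
after mov edx, [ecx]: edx=M[212]=23
after and edx, 7: edx=23&7=7
after add ecx, 4: ecx=212+4=216
after add esi, 1: esi=6+1=7
cmp esi, 8  (cmp 7,8)
jne loop: taken
after mov edx, [ecx]: edx=M[216]=16
after and edx, 7: edx=16&7=0
after add ecx, 4: ecx=216+4=220
after add esi, 1: esi=7+1=8
cmp esi, 8  (cmp 8,8)
jne loop: not taken
halt.
Total executed instructions: 34.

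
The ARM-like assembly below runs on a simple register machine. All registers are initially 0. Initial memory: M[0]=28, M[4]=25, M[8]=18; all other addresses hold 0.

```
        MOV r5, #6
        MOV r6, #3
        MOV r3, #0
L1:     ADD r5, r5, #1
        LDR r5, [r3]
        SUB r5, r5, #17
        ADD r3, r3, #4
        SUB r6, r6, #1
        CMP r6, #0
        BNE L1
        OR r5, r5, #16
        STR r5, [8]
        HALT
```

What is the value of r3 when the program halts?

MOV r5, #6 → r5=6
MOV r6, #3 → r6=3
MOV r3, #0 → r3=0
ADD r5, r5, #1 → r5=6+1=7
LDR r5, [r3] → r5=M[0]=28
SUB r5, r5, #17 → r5=28-17=11
ADD r3, r3, #4 → r3=0+4=4
SUB r6, r6, #1 → r6=3-1=2
CMP r6, #0  (cmp 2,0)
BNE L1: taken
ADD r5, r5, #1 → r5=11+1=12
LDR r5, [r3] → r5=M[4]=25
SUB r5, r5, #17 → r5=25-17=8
ADD r3, r3, #4 → r3=4+4=8
SUB r6, r6, #1 → r6=2-1=1
CMP r6, #0  (cmp 1,0)
BNE L1: taken
ADD r5, r5, #1 → r5=8+1=9
LDR r5, [r3] → r5=M[8]=18
SUB r5, r5, #17 → r5=18-17=1
ADD r3, r3, #4 → r3=8+4=12
SUB r6, r6, #1 → r6=1-1=0
CMP r6, #0  (cmp 0,0)
BNE L1: not taken
OR r5, r5, #16 → r5=1|16=17
STR r5, [8] → M[8]=17
halt.

12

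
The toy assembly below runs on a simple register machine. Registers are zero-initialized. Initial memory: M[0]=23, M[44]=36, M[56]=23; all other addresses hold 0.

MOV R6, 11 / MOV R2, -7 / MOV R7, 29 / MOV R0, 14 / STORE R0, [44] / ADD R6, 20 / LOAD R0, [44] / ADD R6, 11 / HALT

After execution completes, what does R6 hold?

42

R6=11
R2=-7
R7=29
R0=14
STORE R0, [44] → M[44]=14
R6=11+20=31
R0=M[44]=14
R6=31+11=42
halt.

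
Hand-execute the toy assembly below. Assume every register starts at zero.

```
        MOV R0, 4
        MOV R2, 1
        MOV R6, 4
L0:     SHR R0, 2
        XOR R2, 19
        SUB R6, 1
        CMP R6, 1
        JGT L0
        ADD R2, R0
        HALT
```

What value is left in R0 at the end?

0

R0=4
R2=1
R6=4
R0=4>>2=1
R2=1^19=18
R6=4-1=3
CMP R6, 1  (cmp 3,1)
JGT L0: taken
R0=1>>2=0
R2=18^19=1
R6=3-1=2
CMP R6, 1  (cmp 2,1)
JGT L0: taken
R0=0>>2=0
R2=1^19=18
R6=2-1=1
CMP R6, 1  (cmp 1,1)
JGT L0: not taken
R2=18+0=18
halt.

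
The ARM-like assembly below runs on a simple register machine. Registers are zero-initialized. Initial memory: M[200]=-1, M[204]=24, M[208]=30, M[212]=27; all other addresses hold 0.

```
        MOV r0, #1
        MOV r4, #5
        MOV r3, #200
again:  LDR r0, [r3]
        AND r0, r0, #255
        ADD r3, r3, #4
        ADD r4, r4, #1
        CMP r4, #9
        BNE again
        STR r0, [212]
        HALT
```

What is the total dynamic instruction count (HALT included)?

29

MOV r0, #1 → r0=1
MOV r4, #5 → r4=5
MOV r3, #200 → r3=200
LDR r0, [r3] → r0=M[200]=-1
AND r0, r0, #255 → r0=(-1)&255=255
ADD r3, r3, #4 → r3=200+4=204
ADD r4, r4, #1 → r4=5+1=6
CMP r4, #9  (cmp 6,9)
BNE again: taken
LDR r0, [r3] → r0=M[204]=24
AND r0, r0, #255 → r0=24&255=24
ADD r3, r3, #4 → r3=204+4=208
ADD r4, r4, #1 → r4=6+1=7
CMP r4, #9  (cmp 7,9)
BNE again: taken
LDR r0, [r3] → r0=M[208]=30
AND r0, r0, #255 → r0=30&255=30
ADD r3, r3, #4 → r3=208+4=212
ADD r4, r4, #1 → r4=7+1=8
CMP r4, #9  (cmp 8,9)
BNE again: taken
LDR r0, [r3] → r0=M[212]=27
AND r0, r0, #255 → r0=27&255=27
ADD r3, r3, #4 → r3=212+4=216
ADD r4, r4, #1 → r4=8+1=9
CMP r4, #9  (cmp 9,9)
BNE again: not taken
STR r0, [212] → M[212]=27
halt.
Total executed instructions: 29.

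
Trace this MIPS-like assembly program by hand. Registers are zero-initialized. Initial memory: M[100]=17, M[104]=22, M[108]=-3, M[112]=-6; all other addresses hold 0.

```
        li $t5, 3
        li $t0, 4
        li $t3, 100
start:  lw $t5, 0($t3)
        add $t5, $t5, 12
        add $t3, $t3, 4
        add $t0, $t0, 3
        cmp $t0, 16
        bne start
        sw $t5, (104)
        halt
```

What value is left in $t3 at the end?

116

after li $t5, 3: $t5=3
after li $t0, 4: $t0=4
after li $t3, 100: $t3=100
after lw $t5, 0($t3): $t5=M[100]=17
after add $t5, $t5, 12: $t5=17+12=29
after add $t3, $t3, 4: $t3=100+4=104
after add $t0, $t0, 3: $t0=4+3=7
cmp $t0, 16  (cmp 7,16)
bne start: taken
after lw $t5, 0($t3): $t5=M[104]=22
after add $t5, $t5, 12: $t5=22+12=34
after add $t3, $t3, 4: $t3=104+4=108
after add $t0, $t0, 3: $t0=7+3=10
cmp $t0, 16  (cmp 10,16)
bne start: taken
after lw $t5, 0($t3): $t5=M[108]=-3
after add $t5, $t5, 12: $t5=(-3)+12=9
after add $t3, $t3, 4: $t3=108+4=112
after add $t0, $t0, 3: $t0=10+3=13
cmp $t0, 16  (cmp 13,16)
bne start: taken
after lw $t5, 0($t3): $t5=M[112]=-6
after add $t5, $t5, 12: $t5=(-6)+12=6
after add $t3, $t3, 4: $t3=112+4=116
after add $t0, $t0, 3: $t0=13+3=16
cmp $t0, 16  (cmp 16,16)
bne start: not taken
sw $t5, (104) → M[104]=6
halt.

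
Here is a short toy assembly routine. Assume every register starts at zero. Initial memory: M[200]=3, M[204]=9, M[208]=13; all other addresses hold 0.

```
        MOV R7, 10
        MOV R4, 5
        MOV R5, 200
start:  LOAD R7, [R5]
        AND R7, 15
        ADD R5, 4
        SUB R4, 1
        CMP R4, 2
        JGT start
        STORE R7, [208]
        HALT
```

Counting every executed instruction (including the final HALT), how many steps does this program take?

MOV R7, 10 → R7=10
MOV R4, 5 → R4=5
MOV R5, 200 → R5=200
LOAD R7, [R5] → R7=M[200]=3
AND R7, 15 → R7=3&15=3
ADD R5, 4 → R5=200+4=204
SUB R4, 1 → R4=5-1=4
CMP R4, 2  (cmp 4,2)
JGT start: taken
LOAD R7, [R5] → R7=M[204]=9
AND R7, 15 → R7=9&15=9
ADD R5, 4 → R5=204+4=208
SUB R4, 1 → R4=4-1=3
CMP R4, 2  (cmp 3,2)
JGT start: taken
LOAD R7, [R5] → R7=M[208]=13
AND R7, 15 → R7=13&15=13
ADD R5, 4 → R5=208+4=212
SUB R4, 1 → R4=3-1=2
CMP R4, 2  (cmp 2,2)
JGT start: not taken
STORE R7, [208] → M[208]=13
halt.
Total executed instructions: 23.

23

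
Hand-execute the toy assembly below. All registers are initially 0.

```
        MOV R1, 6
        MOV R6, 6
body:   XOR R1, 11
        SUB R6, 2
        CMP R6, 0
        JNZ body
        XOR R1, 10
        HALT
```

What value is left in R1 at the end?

after MOV R1, 6: R1=6
after MOV R6, 6: R6=6
after XOR R1, 11: R1=6^11=13
after SUB R6, 2: R6=6-2=4
CMP R6, 0  (cmp 4,0)
JNZ body: taken
after XOR R1, 11: R1=13^11=6
after SUB R6, 2: R6=4-2=2
CMP R6, 0  (cmp 2,0)
JNZ body: taken
after XOR R1, 11: R1=6^11=13
after SUB R6, 2: R6=2-2=0
CMP R6, 0  (cmp 0,0)
JNZ body: not taken
after XOR R1, 10: R1=13^10=7
halt.

7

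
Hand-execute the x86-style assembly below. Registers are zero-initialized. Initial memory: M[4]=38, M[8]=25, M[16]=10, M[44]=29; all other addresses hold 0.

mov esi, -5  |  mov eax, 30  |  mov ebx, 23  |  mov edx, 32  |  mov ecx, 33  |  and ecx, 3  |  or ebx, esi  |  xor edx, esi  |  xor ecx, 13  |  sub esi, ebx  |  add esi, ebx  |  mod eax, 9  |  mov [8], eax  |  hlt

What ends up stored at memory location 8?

mov esi, -5 → esi=-5
mov eax, 30 → eax=30
mov ebx, 23 → ebx=23
mov edx, 32 → edx=32
mov ecx, 33 → ecx=33
and ecx, 3 → ecx=33&3=1
or ebx, esi → ebx=23|(-5)=-1
xor edx, esi → edx=32^(-5)=-37
xor ecx, 13 → ecx=1^13=12
sub esi, ebx → esi=(-5)-(-1)=-4
add esi, ebx → esi=(-4)+(-1)=-5
mod eax, 9 → eax=30%9=3
mov [8], eax → M[8]=3
halt.

3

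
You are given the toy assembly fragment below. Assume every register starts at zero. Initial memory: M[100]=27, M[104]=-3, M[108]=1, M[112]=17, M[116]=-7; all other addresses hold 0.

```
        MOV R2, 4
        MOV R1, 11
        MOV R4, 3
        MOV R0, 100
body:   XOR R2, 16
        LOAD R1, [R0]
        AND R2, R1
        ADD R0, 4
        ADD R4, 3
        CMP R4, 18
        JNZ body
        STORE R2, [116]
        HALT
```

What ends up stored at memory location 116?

0

after MOV R2, 4: R2=4
after MOV R1, 11: R1=11
after MOV R4, 3: R4=3
after MOV R0, 100: R0=100
after XOR R2, 16: R2=4^16=20
after LOAD R1, [R0]: R1=M[100]=27
after AND R2, R1: R2=20&27=16
after ADD R0, 4: R0=100+4=104
after ADD R4, 3: R4=3+3=6
CMP R4, 18  (cmp 6,18)
JNZ body: taken
after XOR R2, 16: R2=16^16=0
after LOAD R1, [R0]: R1=M[104]=-3
after AND R2, R1: R2=0&(-3)=0
after ADD R0, 4: R0=104+4=108
after ADD R4, 3: R4=6+3=9
CMP R4, 18  (cmp 9,18)
JNZ body: taken
after XOR R2, 16: R2=0^16=16
after LOAD R1, [R0]: R1=M[108]=1
after AND R2, R1: R2=16&1=0
after ADD R0, 4: R0=108+4=112
after ADD R4, 3: R4=9+3=12
CMP R4, 18  (cmp 12,18)
JNZ body: taken
after XOR R2, 16: R2=0^16=16
after LOAD R1, [R0]: R1=M[112]=17
after AND R2, R1: R2=16&17=16
after ADD R0, 4: R0=112+4=116
after ADD R4, 3: R4=12+3=15
CMP R4, 18  (cmp 15,18)
JNZ body: taken
after XOR R2, 16: R2=16^16=0
after LOAD R1, [R0]: R1=M[116]=-7
after AND R2, R1: R2=0&(-7)=0
after ADD R0, 4: R0=116+4=120
after ADD R4, 3: R4=15+3=18
CMP R4, 18  (cmp 18,18)
JNZ body: not taken
STORE R2, [116] → M[116]=0
halt.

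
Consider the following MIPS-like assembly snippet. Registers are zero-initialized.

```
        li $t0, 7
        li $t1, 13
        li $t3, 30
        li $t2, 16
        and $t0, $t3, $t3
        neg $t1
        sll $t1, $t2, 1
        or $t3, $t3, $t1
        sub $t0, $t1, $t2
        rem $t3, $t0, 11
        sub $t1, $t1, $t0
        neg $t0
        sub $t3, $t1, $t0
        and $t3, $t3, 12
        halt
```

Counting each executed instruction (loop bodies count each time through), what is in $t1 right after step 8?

32

after li $t0, 7: $t0=7
after li $t1, 13: $t1=13
after li $t3, 30: $t3=30
after li $t2, 16: $t2=16
after and $t0, $t3, $t3: $t0=30&30=30
after neg $t1: $t1=-(13)=-13
after sll $t1, $t2, 1: $t1=16<<1=32
after or $t3, $t3, $t1: $t3=30|32=62
After step 8: $t1 = 32.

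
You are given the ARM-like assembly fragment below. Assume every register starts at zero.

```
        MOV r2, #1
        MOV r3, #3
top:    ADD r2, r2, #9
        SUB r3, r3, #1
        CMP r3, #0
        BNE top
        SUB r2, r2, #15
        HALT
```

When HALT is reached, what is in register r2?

MOV r2, #1 → r2=1
MOV r3, #3 → r3=3
ADD r2, r2, #9 → r2=1+9=10
SUB r3, r3, #1 → r3=3-1=2
CMP r3, #0  (cmp 2,0)
BNE top: taken
ADD r2, r2, #9 → r2=10+9=19
SUB r3, r3, #1 → r3=2-1=1
CMP r3, #0  (cmp 1,0)
BNE top: taken
ADD r2, r2, #9 → r2=19+9=28
SUB r3, r3, #1 → r3=1-1=0
CMP r3, #0  (cmp 0,0)
BNE top: not taken
SUB r2, r2, #15 → r2=28-15=13
halt.

13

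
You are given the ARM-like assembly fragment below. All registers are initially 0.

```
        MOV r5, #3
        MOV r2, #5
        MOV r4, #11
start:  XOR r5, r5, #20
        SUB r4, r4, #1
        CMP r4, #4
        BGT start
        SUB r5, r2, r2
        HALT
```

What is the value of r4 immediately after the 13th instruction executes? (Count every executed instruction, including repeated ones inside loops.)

8

after MOV r5, #3: r5=3
after MOV r2, #5: r2=5
after MOV r4, #11: r4=11
after XOR r5, r5, #20: r5=3^20=23
after SUB r4, r4, #1: r4=11-1=10
CMP r4, #4  (cmp 10,4)
BGT start: taken
after XOR r5, r5, #20: r5=23^20=3
after SUB r4, r4, #1: r4=10-1=9
CMP r4, #4  (cmp 9,4)
BGT start: taken
after XOR r5, r5, #20: r5=3^20=23
after SUB r4, r4, #1: r4=9-1=8
After step 13: r4 = 8.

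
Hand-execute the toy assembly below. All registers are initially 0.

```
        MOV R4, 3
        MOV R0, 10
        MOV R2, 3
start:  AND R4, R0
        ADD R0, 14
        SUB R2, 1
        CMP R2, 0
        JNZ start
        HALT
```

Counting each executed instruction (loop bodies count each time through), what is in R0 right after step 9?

24

R4=3
R0=10
R2=3
R4=3&10=2
R0=10+14=24
R2=3-1=2
CMP R2, 0  (cmp 2,0)
JNZ start: taken
R4=2&24=0
After step 9: R0 = 24.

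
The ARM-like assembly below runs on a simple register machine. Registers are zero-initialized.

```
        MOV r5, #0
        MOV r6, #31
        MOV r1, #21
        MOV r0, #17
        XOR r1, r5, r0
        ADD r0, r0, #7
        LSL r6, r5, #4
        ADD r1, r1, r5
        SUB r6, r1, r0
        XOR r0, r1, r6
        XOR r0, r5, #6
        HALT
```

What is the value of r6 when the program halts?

-7

MOV r5, #0 → r5=0
MOV r6, #31 → r6=31
MOV r1, #21 → r1=21
MOV r0, #17 → r0=17
XOR r1, r5, r0 → r1=0^17=17
ADD r0, r0, #7 → r0=17+7=24
LSL r6, r5, #4 → r6=0<<4=0
ADD r1, r1, r5 → r1=17+0=17
SUB r6, r1, r0 → r6=17-24=-7
XOR r0, r1, r6 → r0=17^(-7)=-24
XOR r0, r5, #6 → r0=0^6=6
halt.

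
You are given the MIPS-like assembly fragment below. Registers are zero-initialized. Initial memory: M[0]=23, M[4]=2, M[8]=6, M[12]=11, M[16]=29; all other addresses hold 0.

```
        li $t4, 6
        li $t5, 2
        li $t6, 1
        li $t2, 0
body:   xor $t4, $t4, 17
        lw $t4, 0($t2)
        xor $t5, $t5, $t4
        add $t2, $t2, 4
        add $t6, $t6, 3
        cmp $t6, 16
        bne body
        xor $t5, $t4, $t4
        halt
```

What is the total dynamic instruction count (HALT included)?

41

$t4=6
$t5=2
$t6=1
$t2=0
$t4=6^17=23
$t4=M[0]=23
$t5=2^23=21
$t2=0+4=4
$t6=1+3=4
cmp $t6, 16  (cmp 4,16)
bne body: taken
$t4=23^17=6
$t4=M[4]=2
$t5=21^2=23
$t2=4+4=8
$t6=4+3=7
cmp $t6, 16  (cmp 7,16)
bne body: taken
$t4=2^17=19
$t4=M[8]=6
$t5=23^6=17
$t2=8+4=12
$t6=7+3=10
cmp $t6, 16  (cmp 10,16)
bne body: taken
$t4=6^17=23
$t4=M[12]=11
$t5=17^11=26
$t2=12+4=16
$t6=10+3=13
cmp $t6, 16  (cmp 13,16)
bne body: taken
$t4=11^17=26
$t4=M[16]=29
$t5=26^29=7
$t2=16+4=20
$t6=13+3=16
cmp $t6, 16  (cmp 16,16)
bne body: not taken
$t5=29^29=0
halt.
Total executed instructions: 41.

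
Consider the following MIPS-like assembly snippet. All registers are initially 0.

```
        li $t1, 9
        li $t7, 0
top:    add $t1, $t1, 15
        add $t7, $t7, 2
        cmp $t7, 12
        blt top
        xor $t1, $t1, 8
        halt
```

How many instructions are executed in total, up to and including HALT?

after li $t1, 9: $t1=9
after li $t7, 0: $t7=0
after add $t1, $t1, 15: $t1=9+15=24
after add $t7, $t7, 2: $t7=0+2=2
cmp $t7, 12  (cmp 2,12)
blt top: taken
after add $t1, $t1, 15: $t1=24+15=39
after add $t7, $t7, 2: $t7=2+2=4
cmp $t7, 12  (cmp 4,12)
blt top: taken
after add $t1, $t1, 15: $t1=39+15=54
after add $t7, $t7, 2: $t7=4+2=6
cmp $t7, 12  (cmp 6,12)
blt top: taken
after add $t1, $t1, 15: $t1=54+15=69
after add $t7, $t7, 2: $t7=6+2=8
cmp $t7, 12  (cmp 8,12)
blt top: taken
after add $t1, $t1, 15: $t1=69+15=84
after add $t7, $t7, 2: $t7=8+2=10
cmp $t7, 12  (cmp 10,12)
blt top: taken
after add $t1, $t1, 15: $t1=84+15=99
after add $t7, $t7, 2: $t7=10+2=12
cmp $t7, 12  (cmp 12,12)
blt top: not taken
after xor $t1, $t1, 8: $t1=99^8=107
halt.
Total executed instructions: 28.

28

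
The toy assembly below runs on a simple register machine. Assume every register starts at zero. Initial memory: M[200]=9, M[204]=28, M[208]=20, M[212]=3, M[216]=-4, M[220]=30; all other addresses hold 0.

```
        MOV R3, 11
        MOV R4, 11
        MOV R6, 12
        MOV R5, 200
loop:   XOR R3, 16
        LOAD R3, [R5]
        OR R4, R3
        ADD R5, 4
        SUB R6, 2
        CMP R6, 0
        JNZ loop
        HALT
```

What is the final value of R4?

-1

MOV R3, 11 → R3=11
MOV R4, 11 → R4=11
MOV R6, 12 → R6=12
MOV R5, 200 → R5=200
XOR R3, 16 → R3=11^16=27
LOAD R3, [R5] → R3=M[200]=9
OR R4, R3 → R4=11|9=11
ADD R5, 4 → R5=200+4=204
SUB R6, 2 → R6=12-2=10
CMP R6, 0  (cmp 10,0)
JNZ loop: taken
XOR R3, 16 → R3=9^16=25
LOAD R3, [R5] → R3=M[204]=28
OR R4, R3 → R4=11|28=31
ADD R5, 4 → R5=204+4=208
SUB R6, 2 → R6=10-2=8
CMP R6, 0  (cmp 8,0)
JNZ loop: taken
XOR R3, 16 → R3=28^16=12
LOAD R3, [R5] → R3=M[208]=20
OR R4, R3 → R4=31|20=31
ADD R5, 4 → R5=208+4=212
SUB R6, 2 → R6=8-2=6
CMP R6, 0  (cmp 6,0)
JNZ loop: taken
XOR R3, 16 → R3=20^16=4
LOAD R3, [R5] → R3=M[212]=3
OR R4, R3 → R4=31|3=31
ADD R5, 4 → R5=212+4=216
SUB R6, 2 → R6=6-2=4
CMP R6, 0  (cmp 4,0)
JNZ loop: taken
XOR R3, 16 → R3=3^16=19
LOAD R3, [R5] → R3=M[216]=-4
OR R4, R3 → R4=31|(-4)=-1
ADD R5, 4 → R5=216+4=220
SUB R6, 2 → R6=4-2=2
CMP R6, 0  (cmp 2,0)
JNZ loop: taken
XOR R3, 16 → R3=(-4)^16=-20
LOAD R3, [R5] → R3=M[220]=30
OR R4, R3 → R4=(-1)|30=-1
ADD R5, 4 → R5=220+4=224
SUB R6, 2 → R6=2-2=0
CMP R6, 0  (cmp 0,0)
JNZ loop: not taken
halt.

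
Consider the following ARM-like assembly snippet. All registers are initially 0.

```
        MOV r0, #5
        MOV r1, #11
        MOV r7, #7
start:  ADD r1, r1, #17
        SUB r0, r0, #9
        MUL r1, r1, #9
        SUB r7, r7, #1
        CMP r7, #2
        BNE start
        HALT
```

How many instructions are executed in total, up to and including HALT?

r0=5
r1=11
r7=7
r1=11+17=28
r0=5-9=-4
r1=28*9=252
r7=7-1=6
CMP r7, #2  (cmp 6,2)
BNE start: taken
r1=252+17=269
r0=(-4)-9=-13
r1=269*9=2421
r7=6-1=5
CMP r7, #2  (cmp 5,2)
BNE start: taken
r1=2421+17=2438
r0=(-13)-9=-22
r1=2438*9=21942
r7=5-1=4
CMP r7, #2  (cmp 4,2)
BNE start: taken
r1=21942+17=21959
r0=(-22)-9=-31
r1=21959*9=197631
r7=4-1=3
CMP r7, #2  (cmp 3,2)
BNE start: taken
r1=197631+17=197648
r0=(-31)-9=-40
r1=197648*9=1778832
r7=3-1=2
CMP r7, #2  (cmp 2,2)
BNE start: not taken
halt.
Total executed instructions: 34.

34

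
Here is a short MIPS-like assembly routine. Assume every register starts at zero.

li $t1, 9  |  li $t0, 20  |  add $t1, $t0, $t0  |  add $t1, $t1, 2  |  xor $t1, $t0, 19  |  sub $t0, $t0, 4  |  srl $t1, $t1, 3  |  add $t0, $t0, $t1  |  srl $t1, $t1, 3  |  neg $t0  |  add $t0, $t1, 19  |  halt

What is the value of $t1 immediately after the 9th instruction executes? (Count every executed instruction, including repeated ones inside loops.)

li $t1, 9 → $t1=9
li $t0, 20 → $t0=20
add $t1, $t0, $t0 → $t1=20+20=40
add $t1, $t1, 2 → $t1=40+2=42
xor $t1, $t0, 19 → $t1=20^19=7
sub $t0, $t0, 4 → $t0=20-4=16
srl $t1, $t1, 3 → $t1=7>>3=0
add $t0, $t0, $t1 → $t0=16+0=16
srl $t1, $t1, 3 → $t1=0>>3=0
After step 9: $t1 = 0.

0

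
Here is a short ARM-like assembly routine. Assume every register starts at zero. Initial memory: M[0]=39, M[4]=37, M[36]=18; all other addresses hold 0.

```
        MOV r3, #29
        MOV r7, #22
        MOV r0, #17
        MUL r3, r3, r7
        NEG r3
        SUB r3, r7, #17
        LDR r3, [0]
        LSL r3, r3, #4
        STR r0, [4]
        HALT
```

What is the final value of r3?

624

MOV r3, #29 → r3=29
MOV r7, #22 → r7=22
MOV r0, #17 → r0=17
MUL r3, r3, r7 → r3=29*22=638
NEG r3 → r3=-(638)=-638
SUB r3, r7, #17 → r3=22-17=5
LDR r3, [0] → r3=M[0]=39
LSL r3, r3, #4 → r3=39<<4=624
STR r0, [4] → M[4]=17
halt.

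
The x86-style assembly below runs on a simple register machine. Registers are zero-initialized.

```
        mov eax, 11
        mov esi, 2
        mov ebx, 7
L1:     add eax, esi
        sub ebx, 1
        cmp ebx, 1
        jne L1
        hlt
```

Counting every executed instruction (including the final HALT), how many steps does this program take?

28

mov eax, 11 → eax=11
mov esi, 2 → esi=2
mov ebx, 7 → ebx=7
add eax, esi → eax=11+2=13
sub ebx, 1 → ebx=7-1=6
cmp ebx, 1  (cmp 6,1)
jne L1: taken
add eax, esi → eax=13+2=15
sub ebx, 1 → ebx=6-1=5
cmp ebx, 1  (cmp 5,1)
jne L1: taken
add eax, esi → eax=15+2=17
sub ebx, 1 → ebx=5-1=4
cmp ebx, 1  (cmp 4,1)
jne L1: taken
add eax, esi → eax=17+2=19
sub ebx, 1 → ebx=4-1=3
cmp ebx, 1  (cmp 3,1)
jne L1: taken
add eax, esi → eax=19+2=21
sub ebx, 1 → ebx=3-1=2
cmp ebx, 1  (cmp 2,1)
jne L1: taken
add eax, esi → eax=21+2=23
sub ebx, 1 → ebx=2-1=1
cmp ebx, 1  (cmp 1,1)
jne L1: not taken
halt.
Total executed instructions: 28.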